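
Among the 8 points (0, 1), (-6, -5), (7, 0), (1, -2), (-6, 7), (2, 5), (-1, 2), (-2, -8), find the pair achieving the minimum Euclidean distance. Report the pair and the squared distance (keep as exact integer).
Pair = ((0, 1), (-1, 2)); squared distance = 2

Compute all C(8, 2) = 28 pairwise squared distances (x_i − x_j)² + (y_i − y_j)². The minimum is 2, attained by the pair ((0, 1), (-1, 2)).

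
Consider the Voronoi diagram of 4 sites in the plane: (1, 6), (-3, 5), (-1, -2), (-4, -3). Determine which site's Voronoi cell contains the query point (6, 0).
Nearest site = (-1, -2)

The Voronoi cell of site s contains exactly those query points closer to s than to any other site. Compute squared distances from q = (6, 0) to each site:
  (-1 − 6)² + (-2 − 0)² = 53
  (1 − 6)² + (6 − 0)² = 61
  (-3 − 6)² + (5 − 0)² = 106
  (-4 − 6)² + (-3 − 0)² = 109
Minimum is attained by (-1, -2), so q lies in its Voronoi cell.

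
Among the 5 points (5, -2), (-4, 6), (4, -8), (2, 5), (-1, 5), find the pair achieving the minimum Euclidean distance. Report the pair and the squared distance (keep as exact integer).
Pair = ((2, 5), (-1, 5)); squared distance = 9

Compute all C(5, 2) = 10 pairwise squared distances (x_i − x_j)² + (y_i − y_j)². The minimum is 9, attained by the pair ((2, 5), (-1, 5)).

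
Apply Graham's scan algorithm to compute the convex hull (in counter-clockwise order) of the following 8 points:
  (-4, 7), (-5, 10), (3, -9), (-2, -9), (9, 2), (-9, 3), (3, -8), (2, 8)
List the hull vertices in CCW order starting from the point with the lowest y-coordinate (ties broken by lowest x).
Hull (CCW) = [(-2, -9), (3, -9), (9, 2), (2, 8), (-5, 10), (-9, 3)]

Graham scan procedure:
  1. Find the pivot p₀ = point with lowest y (tie → lowest x): (-2, -9).
  2. Sort the remaining points by polar angle around p₀.
  3. Walk through sorted points, maintaining a stack; pop the top while the last three entries make a non-left turn (cross product ≤ 0).
  4. Final stack is the convex hull in CCW order: (-2, -9), (3, -9), (9, 2), (2, 8), (-5, 10), (-9, 3).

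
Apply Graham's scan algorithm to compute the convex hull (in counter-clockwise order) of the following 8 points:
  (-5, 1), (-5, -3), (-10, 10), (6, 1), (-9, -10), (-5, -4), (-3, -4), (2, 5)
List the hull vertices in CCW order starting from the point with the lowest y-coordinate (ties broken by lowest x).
Hull (CCW) = [(-9, -10), (6, 1), (2, 5), (-10, 10)]

Graham scan procedure:
  1. Find the pivot p₀ = point with lowest y (tie → lowest x): (-9, -10).
  2. Sort the remaining points by polar angle around p₀.
  3. Walk through sorted points, maintaining a stack; pop the top while the last three entries make a non-left turn (cross product ≤ 0).
  4. Final stack is the convex hull in CCW order: (-9, -10), (6, 1), (2, 5), (-10, 10).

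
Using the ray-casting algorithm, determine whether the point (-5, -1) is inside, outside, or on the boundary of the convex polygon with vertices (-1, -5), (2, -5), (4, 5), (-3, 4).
The point (-5, -1) lies strictly outside the polygon

Cast a horizontal ray to the right from the query point and count how many polygon edges it crosses (each edge strictly once or zero times, handled with the usual half-open convention). 
Parity of crossings → even ⇒ outside.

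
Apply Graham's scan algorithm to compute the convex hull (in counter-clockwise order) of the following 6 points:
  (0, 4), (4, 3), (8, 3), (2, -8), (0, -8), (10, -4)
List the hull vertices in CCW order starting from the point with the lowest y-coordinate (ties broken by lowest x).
Hull (CCW) = [(0, -8), (2, -8), (10, -4), (8, 3), (0, 4)]

Graham scan procedure:
  1. Find the pivot p₀ = point with lowest y (tie → lowest x): (0, -8).
  2. Sort the remaining points by polar angle around p₀.
  3. Walk through sorted points, maintaining a stack; pop the top while the last three entries make a non-left turn (cross product ≤ 0).
  4. Final stack is the convex hull in CCW order: (0, -8), (2, -8), (10, -4), (8, 3), (0, 4).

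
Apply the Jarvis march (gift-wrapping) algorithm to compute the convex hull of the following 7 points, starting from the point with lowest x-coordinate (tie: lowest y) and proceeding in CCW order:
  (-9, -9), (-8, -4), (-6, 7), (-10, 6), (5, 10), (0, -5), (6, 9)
Hull (CCW) = [(-10, 6), (-9, -9), (0, -5), (6, 9), (5, 10)]

Jarvis march: at each step, from the current hull vertex p, select the next vertex q as the point such that every other point lies strictly to the left of (or on) the directed line p → q. (Equivalently: for every other point r, the cross product (q − p) × (r − p) ≥ 0.)
Starting point (lowest x, tie lowest y): (-10, 6). Wrap until returning to start. Resulting hull: (-10, 6), (-9, -9), (0, -5), (6, 9), (5, 10).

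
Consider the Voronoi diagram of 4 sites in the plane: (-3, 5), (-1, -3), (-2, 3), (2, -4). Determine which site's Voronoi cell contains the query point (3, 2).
Nearest site = (-2, 3)

The Voronoi cell of site s contains exactly those query points closer to s than to any other site. Compute squared distances from q = (3, 2) to each site:
  (-2 − 3)² + (3 − 2)² = 26
  (2 − 3)² + (-4 − 2)² = 37
  (-1 − 3)² + (-3 − 2)² = 41
  (-3 − 3)² + (5 − 2)² = 45
Minimum is attained by (-2, 3), so q lies in its Voronoi cell.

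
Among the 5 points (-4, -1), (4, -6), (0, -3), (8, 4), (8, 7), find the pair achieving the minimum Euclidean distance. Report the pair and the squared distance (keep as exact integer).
Pair = ((8, 4), (8, 7)); squared distance = 9

Compute all C(5, 2) = 10 pairwise squared distances (x_i − x_j)² + (y_i − y_j)². The minimum is 9, attained by the pair ((8, 4), (8, 7)).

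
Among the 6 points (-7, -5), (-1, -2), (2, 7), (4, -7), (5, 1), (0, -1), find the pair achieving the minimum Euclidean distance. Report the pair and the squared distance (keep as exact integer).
Pair = ((-1, -2), (0, -1)); squared distance = 2

Compute all C(6, 2) = 15 pairwise squared distances (x_i − x_j)² + (y_i − y_j)². The minimum is 2, attained by the pair ((-1, -2), (0, -1)).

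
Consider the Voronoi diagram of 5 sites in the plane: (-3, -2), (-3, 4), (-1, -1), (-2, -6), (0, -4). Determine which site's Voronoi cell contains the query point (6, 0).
Nearest site = (-1, -1)

The Voronoi cell of site s contains exactly those query points closer to s than to any other site. Compute squared distances from q = (6, 0) to each site:
  (-1 − 6)² + (-1 − 0)² = 50
  (0 − 6)² + (-4 − 0)² = 52
  (-3 − 6)² + (-2 − 0)² = 85
  (-3 − 6)² + (4 − 0)² = 97
  (-2 − 6)² + (-6 − 0)² = 100
Minimum is attained by (-1, -1), so q lies in its Voronoi cell.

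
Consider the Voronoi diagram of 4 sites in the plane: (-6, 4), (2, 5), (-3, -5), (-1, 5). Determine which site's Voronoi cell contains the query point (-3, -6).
Nearest site = (-3, -5)

The Voronoi cell of site s contains exactly those query points closer to s than to any other site. Compute squared distances from q = (-3, -6) to each site:
  (-3 − -3)² + (-5 − -6)² = 1
  (-6 − -3)² + (4 − -6)² = 109
  (-1 − -3)² + (5 − -6)² = 125
  (2 − -3)² + (5 − -6)² = 146
Minimum is attained by (-3, -5), so q lies in its Voronoi cell.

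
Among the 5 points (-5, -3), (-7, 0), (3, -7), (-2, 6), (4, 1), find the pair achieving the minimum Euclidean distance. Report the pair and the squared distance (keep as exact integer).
Pair = ((-5, -3), (-7, 0)); squared distance = 13

Compute all C(5, 2) = 10 pairwise squared distances (x_i − x_j)² + (y_i − y_j)². The minimum is 13, attained by the pair ((-5, -3), (-7, 0)).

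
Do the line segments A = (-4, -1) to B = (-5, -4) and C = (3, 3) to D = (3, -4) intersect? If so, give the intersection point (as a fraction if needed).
No (intersection of containing lines falls outside at least one segment)

Parametrize and solve: t = -7, s = -17/7. At least one of these is outside [0, 1], so the segments do not intersect.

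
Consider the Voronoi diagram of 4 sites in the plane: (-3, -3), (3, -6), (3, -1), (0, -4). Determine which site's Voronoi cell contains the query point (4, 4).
Nearest site = (3, -1)

The Voronoi cell of site s contains exactly those query points closer to s than to any other site. Compute squared distances from q = (4, 4) to each site:
  (3 − 4)² + (-1 − 4)² = 26
  (0 − 4)² + (-4 − 4)² = 80
  (-3 − 4)² + (-3 − 4)² = 98
  (3 − 4)² + (-6 − 4)² = 101
Minimum is attained by (3, -1), so q lies in its Voronoi cell.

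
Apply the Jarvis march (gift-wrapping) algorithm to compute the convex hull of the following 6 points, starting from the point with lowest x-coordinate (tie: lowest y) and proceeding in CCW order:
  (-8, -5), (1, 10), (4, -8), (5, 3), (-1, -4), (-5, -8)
Hull (CCW) = [(-8, -5), (-5, -8), (4, -8), (5, 3), (1, 10)]

Jarvis march: at each step, from the current hull vertex p, select the next vertex q as the point such that every other point lies strictly to the left of (or on) the directed line p → q. (Equivalently: for every other point r, the cross product (q − p) × (r − p) ≥ 0.)
Starting point (lowest x, tie lowest y): (-8, -5). Wrap until returning to start. Resulting hull: (-8, -5), (-5, -8), (4, -8), (5, 3), (1, 10).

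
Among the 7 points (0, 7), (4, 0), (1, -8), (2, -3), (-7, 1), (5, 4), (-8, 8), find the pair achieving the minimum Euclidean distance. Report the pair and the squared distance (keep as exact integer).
Pair = ((4, 0), (2, -3)); squared distance = 13

Compute all C(7, 2) = 21 pairwise squared distances (x_i − x_j)² + (y_i − y_j)². The minimum is 13, attained by the pair ((4, 0), (2, -3)).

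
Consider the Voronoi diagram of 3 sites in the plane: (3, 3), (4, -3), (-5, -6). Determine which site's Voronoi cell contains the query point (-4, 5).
Nearest site = (3, 3)

The Voronoi cell of site s contains exactly those query points closer to s than to any other site. Compute squared distances from q = (-4, 5) to each site:
  (3 − -4)² + (3 − 5)² = 53
  (-5 − -4)² + (-6 − 5)² = 122
  (4 − -4)² + (-3 − 5)² = 128
Minimum is attained by (3, 3), so q lies in its Voronoi cell.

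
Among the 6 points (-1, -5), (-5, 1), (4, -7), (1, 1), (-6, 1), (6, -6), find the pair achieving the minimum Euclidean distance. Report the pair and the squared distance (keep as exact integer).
Pair = ((-5, 1), (-6, 1)); squared distance = 1

Compute all C(6, 2) = 15 pairwise squared distances (x_i − x_j)² + (y_i − y_j)². The minimum is 1, attained by the pair ((-5, 1), (-6, 1)).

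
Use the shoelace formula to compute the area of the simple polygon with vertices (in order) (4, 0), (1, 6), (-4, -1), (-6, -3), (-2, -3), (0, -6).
Area = 101/2

Shoelace formula: Area = (1/2) |Σ_i (x_i · y_{i+1} − x_{i+1} · y_i)| (indices mod n). Compute each cross term:
  (4)(6) − (1)(0) = 24
  (1)(-1) − (-4)(6) = 23
  (-4)(-3) − (-6)(-1) = 6
  (-6)(-3) − (-2)(-3) = 12
  (-2)(-6) − (0)(-3) = 12
  (0)(0) − (4)(-6) = 24
Sum = 101, so (signed) Area = 101/2 = 101/2, |Area| = 101/2.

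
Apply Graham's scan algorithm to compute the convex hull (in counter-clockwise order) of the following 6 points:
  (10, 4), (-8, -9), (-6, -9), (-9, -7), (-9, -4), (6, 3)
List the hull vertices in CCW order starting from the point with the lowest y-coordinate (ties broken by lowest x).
Hull (CCW) = [(-8, -9), (-6, -9), (10, 4), (6, 3), (-9, -4), (-9, -7)]

Graham scan procedure:
  1. Find the pivot p₀ = point with lowest y (tie → lowest x): (-8, -9).
  2. Sort the remaining points by polar angle around p₀.
  3. Walk through sorted points, maintaining a stack; pop the top while the last three entries make a non-left turn (cross product ≤ 0).
  4. Final stack is the convex hull in CCW order: (-8, -9), (-6, -9), (10, 4), (6, 3), (-9, -4), (-9, -7).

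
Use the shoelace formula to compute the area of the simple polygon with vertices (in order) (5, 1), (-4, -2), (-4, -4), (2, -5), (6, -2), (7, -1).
Area = 38

Shoelace formula: Area = (1/2) |Σ_i (x_i · y_{i+1} − x_{i+1} · y_i)| (indices mod n). Compute each cross term:
  (5)(-2) − (-4)(1) = -6
  (-4)(-4) − (-4)(-2) = 8
  (-4)(-5) − (2)(-4) = 28
  (2)(-2) − (6)(-5) = 26
  (6)(-1) − (7)(-2) = 8
  (7)(1) − (5)(-1) = 12
Sum = 76, so (signed) Area = 76/2 = 38, |Area| = 38.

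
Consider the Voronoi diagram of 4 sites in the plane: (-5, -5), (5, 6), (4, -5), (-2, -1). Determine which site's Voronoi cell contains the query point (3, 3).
Nearest site = (5, 6)

The Voronoi cell of site s contains exactly those query points closer to s than to any other site. Compute squared distances from q = (3, 3) to each site:
  (5 − 3)² + (6 − 3)² = 13
  (-2 − 3)² + (-1 − 3)² = 41
  (4 − 3)² + (-5 − 3)² = 65
  (-5 − 3)² + (-5 − 3)² = 128
Minimum is attained by (5, 6), so q lies in its Voronoi cell.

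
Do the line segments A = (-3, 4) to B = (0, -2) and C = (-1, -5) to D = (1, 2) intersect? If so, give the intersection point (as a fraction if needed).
Yes; intersection at (-1/11, -20/11) (t = 32/33 on AB, s = 5/11 on CD)

Parametrize AB as A + t(B − A) = (-3 + 3 t, 4 + -6 t) and CD as C + s(D − C) = (-1 + 2 s, -5 + 7 s). Solve the linear system for (t, s). Determinant = -33 ≠ 0, so a unique intersection of the containing lines exists. Solution: t = 32/33, s = 5/11 — both in [0, 1], so the segments cross. Intersection point: (-1/11, -20/11).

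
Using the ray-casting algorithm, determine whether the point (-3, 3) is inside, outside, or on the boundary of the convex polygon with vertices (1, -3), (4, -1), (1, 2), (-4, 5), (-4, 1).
The point (-3, 3) lies strictly inside the polygon

Cast a horizontal ray to the right from the query point and count how many polygon edges it crosses (each edge strictly once or zero times, handled with the usual half-open convention). 
Parity of crossings → odd ⇒ inside.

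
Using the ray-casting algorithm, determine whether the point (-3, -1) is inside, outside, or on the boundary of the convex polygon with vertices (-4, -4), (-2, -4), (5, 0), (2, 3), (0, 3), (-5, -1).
The point (-3, -1) lies strictly inside the polygon

Cast a horizontal ray to the right from the query point and count how many polygon edges it crosses (each edge strictly once or zero times, handled with the usual half-open convention). 
Parity of crossings → odd ⇒ inside.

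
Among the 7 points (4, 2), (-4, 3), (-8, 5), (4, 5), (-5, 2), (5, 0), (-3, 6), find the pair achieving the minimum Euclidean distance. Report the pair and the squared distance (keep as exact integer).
Pair = ((-4, 3), (-5, 2)); squared distance = 2

Compute all C(7, 2) = 21 pairwise squared distances (x_i − x_j)² + (y_i − y_j)². The minimum is 2, attained by the pair ((-4, 3), (-5, 2)).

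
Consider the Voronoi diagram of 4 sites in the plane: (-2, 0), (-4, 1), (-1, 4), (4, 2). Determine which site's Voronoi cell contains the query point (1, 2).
Nearest site = (-1, 4)

The Voronoi cell of site s contains exactly those query points closer to s than to any other site. Compute squared distances from q = (1, 2) to each site:
  (-1 − 1)² + (4 − 2)² = 8
  (4 − 1)² + (2 − 2)² = 9
  (-2 − 1)² + (0 − 2)² = 13
  (-4 − 1)² + (1 − 2)² = 26
Minimum is attained by (-1, 4), so q lies in its Voronoi cell.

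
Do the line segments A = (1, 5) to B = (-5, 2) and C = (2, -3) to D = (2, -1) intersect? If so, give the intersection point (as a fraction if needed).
No (intersection of containing lines falls outside at least one segment)

Parametrize and solve: t = -1/6, s = 17/4. At least one of these is outside [0, 1], so the segments do not intersect.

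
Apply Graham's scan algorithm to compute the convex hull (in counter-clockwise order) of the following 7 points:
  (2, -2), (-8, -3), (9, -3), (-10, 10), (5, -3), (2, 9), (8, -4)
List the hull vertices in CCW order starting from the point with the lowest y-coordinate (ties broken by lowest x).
Hull (CCW) = [(8, -4), (9, -3), (2, 9), (-10, 10), (-8, -3)]

Graham scan procedure:
  1. Find the pivot p₀ = point with lowest y (tie → lowest x): (8, -4).
  2. Sort the remaining points by polar angle around p₀.
  3. Walk through sorted points, maintaining a stack; pop the top while the last three entries make a non-left turn (cross product ≤ 0).
  4. Final stack is the convex hull in CCW order: (8, -4), (9, -3), (2, 9), (-10, 10), (-8, -3).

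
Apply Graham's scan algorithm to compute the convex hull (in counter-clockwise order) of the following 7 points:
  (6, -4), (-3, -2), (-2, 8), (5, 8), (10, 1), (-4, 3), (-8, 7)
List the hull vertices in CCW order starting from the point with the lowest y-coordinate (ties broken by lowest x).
Hull (CCW) = [(6, -4), (10, 1), (5, 8), (-2, 8), (-8, 7), (-3, -2)]

Graham scan procedure:
  1. Find the pivot p₀ = point with lowest y (tie → lowest x): (6, -4).
  2. Sort the remaining points by polar angle around p₀.
  3. Walk through sorted points, maintaining a stack; pop the top while the last three entries make a non-left turn (cross product ≤ 0).
  4. Final stack is the convex hull in CCW order: (6, -4), (10, 1), (5, 8), (-2, 8), (-8, 7), (-3, -2).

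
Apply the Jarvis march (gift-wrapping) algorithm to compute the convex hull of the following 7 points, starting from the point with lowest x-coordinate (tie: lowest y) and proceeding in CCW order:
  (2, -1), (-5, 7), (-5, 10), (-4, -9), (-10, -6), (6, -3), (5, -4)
Hull (CCW) = [(-10, -6), (-4, -9), (5, -4), (6, -3), (-5, 10)]

Jarvis march: at each step, from the current hull vertex p, select the next vertex q as the point such that every other point lies strictly to the left of (or on) the directed line p → q. (Equivalently: for every other point r, the cross product (q − p) × (r − p) ≥ 0.)
Starting point (lowest x, tie lowest y): (-10, -6). Wrap until returning to start. Resulting hull: (-10, -6), (-4, -9), (5, -4), (6, -3), (-5, 10).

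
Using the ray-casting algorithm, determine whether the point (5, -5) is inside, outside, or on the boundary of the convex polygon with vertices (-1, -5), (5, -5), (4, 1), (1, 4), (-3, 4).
The point (5, -5) lies on the polygon boundary

Boundary check: the query satisfies the collinearity and bounding-box conditions for some polygon edge, so it lies exactly on the boundary.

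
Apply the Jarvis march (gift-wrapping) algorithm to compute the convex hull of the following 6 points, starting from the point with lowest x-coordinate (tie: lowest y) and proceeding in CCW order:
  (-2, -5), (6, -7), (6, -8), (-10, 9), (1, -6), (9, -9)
Hull (CCW) = [(-10, 9), (-2, -5), (6, -8), (9, -9)]

Jarvis march: at each step, from the current hull vertex p, select the next vertex q as the point such that every other point lies strictly to the left of (or on) the directed line p → q. (Equivalently: for every other point r, the cross product (q − p) × (r − p) ≥ 0.)
Starting point (lowest x, tie lowest y): (-10, 9). Wrap until returning to start. Resulting hull: (-10, 9), (-2, -5), (6, -8), (9, -9).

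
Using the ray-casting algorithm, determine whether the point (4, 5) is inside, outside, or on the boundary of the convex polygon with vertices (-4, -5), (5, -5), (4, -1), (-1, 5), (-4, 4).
The point (4, 5) lies strictly outside the polygon

Cast a horizontal ray to the right from the query point and count how many polygon edges it crosses (each edge strictly once or zero times, handled with the usual half-open convention). 
Parity of crossings → even ⇒ outside.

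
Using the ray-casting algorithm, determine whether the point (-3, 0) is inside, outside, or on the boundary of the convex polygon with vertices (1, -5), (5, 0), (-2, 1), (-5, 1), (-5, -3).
The point (-3, 0) lies strictly inside the polygon

Cast a horizontal ray to the right from the query point and count how many polygon edges it crosses (each edge strictly once or zero times, handled with the usual half-open convention). 
Parity of crossings → odd ⇒ inside.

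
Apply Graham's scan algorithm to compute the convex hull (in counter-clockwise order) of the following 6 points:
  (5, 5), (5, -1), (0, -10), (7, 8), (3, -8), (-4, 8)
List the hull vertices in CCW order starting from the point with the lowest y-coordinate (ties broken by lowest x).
Hull (CCW) = [(0, -10), (3, -8), (5, -1), (7, 8), (-4, 8)]

Graham scan procedure:
  1. Find the pivot p₀ = point with lowest y (tie → lowest x): (0, -10).
  2. Sort the remaining points by polar angle around p₀.
  3. Walk through sorted points, maintaining a stack; pop the top while the last three entries make a non-left turn (cross product ≤ 0).
  4. Final stack is the convex hull in CCW order: (0, -10), (3, -8), (5, -1), (7, 8), (-4, 8).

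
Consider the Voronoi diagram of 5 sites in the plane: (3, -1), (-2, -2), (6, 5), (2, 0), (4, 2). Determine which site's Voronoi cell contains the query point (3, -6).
Nearest site = (3, -1)

The Voronoi cell of site s contains exactly those query points closer to s than to any other site. Compute squared distances from q = (3, -6) to each site:
  (3 − 3)² + (-1 − -6)² = 25
  (2 − 3)² + (0 − -6)² = 37
  (-2 − 3)² + (-2 − -6)² = 41
  (4 − 3)² + (2 − -6)² = 65
  (6 − 3)² + (5 − -6)² = 130
Minimum is attained by (3, -1), so q lies in its Voronoi cell.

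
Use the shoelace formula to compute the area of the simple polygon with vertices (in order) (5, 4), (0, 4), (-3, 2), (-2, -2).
Area = 22

Shoelace formula: Area = (1/2) |Σ_i (x_i · y_{i+1} − x_{i+1} · y_i)| (indices mod n). Compute each cross term:
  (5)(4) − (0)(4) = 20
  (0)(2) − (-3)(4) = 12
  (-3)(-2) − (-2)(2) = 10
  (-2)(4) − (5)(-2) = 2
Sum = 44, so (signed) Area = 44/2 = 22, |Area| = 22.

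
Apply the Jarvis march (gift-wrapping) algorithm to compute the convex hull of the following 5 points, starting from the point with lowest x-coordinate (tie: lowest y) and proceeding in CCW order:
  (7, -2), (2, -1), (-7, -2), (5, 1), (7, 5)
Hull (CCW) = [(-7, -2), (7, -2), (7, 5)]

Jarvis march: at each step, from the current hull vertex p, select the next vertex q as the point such that every other point lies strictly to the left of (or on) the directed line p → q. (Equivalently: for every other point r, the cross product (q − p) × (r − p) ≥ 0.)
Starting point (lowest x, tie lowest y): (-7, -2). Wrap until returning to start. Resulting hull: (-7, -2), (7, -2), (7, 5).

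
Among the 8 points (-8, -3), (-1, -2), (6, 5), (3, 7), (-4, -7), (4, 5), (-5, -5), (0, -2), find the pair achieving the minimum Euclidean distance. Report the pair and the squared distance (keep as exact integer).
Pair = ((-1, -2), (0, -2)); squared distance = 1

Compute all C(8, 2) = 28 pairwise squared distances (x_i − x_j)² + (y_i − y_j)². The minimum is 1, attained by the pair ((-1, -2), (0, -2)).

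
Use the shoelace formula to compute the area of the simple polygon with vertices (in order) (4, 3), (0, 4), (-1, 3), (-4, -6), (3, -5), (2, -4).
Area = 48

Shoelace formula: Area = (1/2) |Σ_i (x_i · y_{i+1} − x_{i+1} · y_i)| (indices mod n). Compute each cross term:
  (4)(4) − (0)(3) = 16
  (0)(3) − (-1)(4) = 4
  (-1)(-6) − (-4)(3) = 18
  (-4)(-5) − (3)(-6) = 38
  (3)(-4) − (2)(-5) = -2
  (2)(3) − (4)(-4) = 22
Sum = 96, so (signed) Area = 96/2 = 48, |Area| = 48.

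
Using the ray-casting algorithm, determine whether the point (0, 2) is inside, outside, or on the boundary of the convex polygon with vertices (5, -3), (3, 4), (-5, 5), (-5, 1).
The point (0, 2) lies strictly inside the polygon

Cast a horizontal ray to the right from the query point and count how many polygon edges it crosses (each edge strictly once or zero times, handled with the usual half-open convention). 
Parity of crossings → odd ⇒ inside.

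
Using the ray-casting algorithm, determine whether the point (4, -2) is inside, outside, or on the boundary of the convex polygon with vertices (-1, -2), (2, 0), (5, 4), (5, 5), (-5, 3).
The point (4, -2) lies strictly outside the polygon

Cast a horizontal ray to the right from the query point and count how many polygon edges it crosses (each edge strictly once or zero times, handled with the usual half-open convention). 
Parity of crossings → even ⇒ outside.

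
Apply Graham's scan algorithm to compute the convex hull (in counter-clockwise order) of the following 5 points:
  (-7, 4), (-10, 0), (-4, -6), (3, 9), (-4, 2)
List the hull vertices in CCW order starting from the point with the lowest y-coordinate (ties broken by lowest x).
Hull (CCW) = [(-4, -6), (3, 9), (-7, 4), (-10, 0)]

Graham scan procedure:
  1. Find the pivot p₀ = point with lowest y (tie → lowest x): (-4, -6).
  2. Sort the remaining points by polar angle around p₀.
  3. Walk through sorted points, maintaining a stack; pop the top while the last three entries make a non-left turn (cross product ≤ 0).
  4. Final stack is the convex hull in CCW order: (-4, -6), (3, 9), (-7, 4), (-10, 0).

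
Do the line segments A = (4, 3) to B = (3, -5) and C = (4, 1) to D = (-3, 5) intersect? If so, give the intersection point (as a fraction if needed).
Yes; intersection at (113/30, 17/15) (t = 7/30 on AB, s = 1/30 on CD)

Parametrize AB as A + t(B − A) = (4 + -1 t, 3 + -8 t) and CD as C + s(D − C) = (4 + -7 s, 1 + 4 s). Solve the linear system for (t, s). Determinant = 60 ≠ 0, so a unique intersection of the containing lines exists. Solution: t = 7/30, s = 1/30 — both in [0, 1], so the segments cross. Intersection point: (113/30, 17/15).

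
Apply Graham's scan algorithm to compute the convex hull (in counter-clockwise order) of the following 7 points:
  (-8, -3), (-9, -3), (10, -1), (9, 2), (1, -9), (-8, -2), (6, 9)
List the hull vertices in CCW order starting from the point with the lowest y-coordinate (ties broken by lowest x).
Hull (CCW) = [(1, -9), (10, -1), (9, 2), (6, 9), (-8, -2), (-9, -3)]

Graham scan procedure:
  1. Find the pivot p₀ = point with lowest y (tie → lowest x): (1, -9).
  2. Sort the remaining points by polar angle around p₀.
  3. Walk through sorted points, maintaining a stack; pop the top while the last three entries make a non-left turn (cross product ≤ 0).
  4. Final stack is the convex hull in CCW order: (1, -9), (10, -1), (9, 2), (6, 9), (-8, -2), (-9, -3).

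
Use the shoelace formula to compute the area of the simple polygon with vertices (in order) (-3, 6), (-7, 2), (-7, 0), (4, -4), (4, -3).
Area = 97/2

Shoelace formula: Area = (1/2) |Σ_i (x_i · y_{i+1} − x_{i+1} · y_i)| (indices mod n). Compute each cross term:
  (-3)(2) − (-7)(6) = 36
  (-7)(0) − (-7)(2) = 14
  (-7)(-4) − (4)(0) = 28
  (4)(-3) − (4)(-4) = 4
  (4)(6) − (-3)(-3) = 15
Sum = 97, so (signed) Area = 97/2 = 97/2, |Area| = 97/2.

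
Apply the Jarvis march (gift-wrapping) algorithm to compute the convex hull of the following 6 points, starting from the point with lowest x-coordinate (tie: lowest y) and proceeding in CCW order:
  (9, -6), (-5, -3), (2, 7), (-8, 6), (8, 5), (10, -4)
Hull (CCW) = [(-8, 6), (-5, -3), (9, -6), (10, -4), (8, 5), (2, 7)]

Jarvis march: at each step, from the current hull vertex p, select the next vertex q as the point such that every other point lies strictly to the left of (or on) the directed line p → q. (Equivalently: for every other point r, the cross product (q − p) × (r − p) ≥ 0.)
Starting point (lowest x, tie lowest y): (-8, 6). Wrap until returning to start. Resulting hull: (-8, 6), (-5, -3), (9, -6), (10, -4), (8, 5), (2, 7).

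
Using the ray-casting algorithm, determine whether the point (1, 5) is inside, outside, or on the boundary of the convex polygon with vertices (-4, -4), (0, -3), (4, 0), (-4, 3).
The point (1, 5) lies strictly outside the polygon

Cast a horizontal ray to the right from the query point and count how many polygon edges it crosses (each edge strictly once or zero times, handled with the usual half-open convention). 
Parity of crossings → even ⇒ outside.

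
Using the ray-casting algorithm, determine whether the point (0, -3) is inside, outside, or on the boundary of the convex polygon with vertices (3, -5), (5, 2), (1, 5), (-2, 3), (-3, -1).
The point (0, -3) lies on the polygon boundary

Boundary check: the query satisfies the collinearity and bounding-box conditions for some polygon edge, so it lies exactly on the boundary.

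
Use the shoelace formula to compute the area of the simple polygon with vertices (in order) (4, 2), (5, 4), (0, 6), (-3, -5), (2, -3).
Area = 89/2

Shoelace formula: Area = (1/2) |Σ_i (x_i · y_{i+1} − x_{i+1} · y_i)| (indices mod n). Compute each cross term:
  (4)(4) − (5)(2) = 6
  (5)(6) − (0)(4) = 30
  (0)(-5) − (-3)(6) = 18
  (-3)(-3) − (2)(-5) = 19
  (2)(2) − (4)(-3) = 16
Sum = 89, so (signed) Area = 89/2 = 89/2, |Area| = 89/2.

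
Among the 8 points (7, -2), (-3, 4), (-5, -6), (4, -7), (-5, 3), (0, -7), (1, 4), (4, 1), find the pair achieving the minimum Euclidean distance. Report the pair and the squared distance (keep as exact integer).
Pair = ((-3, 4), (-5, 3)); squared distance = 5

Compute all C(8, 2) = 28 pairwise squared distances (x_i − x_j)² + (y_i − y_j)². The minimum is 5, attained by the pair ((-3, 4), (-5, 3)).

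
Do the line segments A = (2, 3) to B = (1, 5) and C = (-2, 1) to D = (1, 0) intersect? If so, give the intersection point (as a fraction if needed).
No (intersection of containing lines falls outside at least one segment)

Parametrize and solve: t = -2, s = 2. At least one of these is outside [0, 1], so the segments do not intersect.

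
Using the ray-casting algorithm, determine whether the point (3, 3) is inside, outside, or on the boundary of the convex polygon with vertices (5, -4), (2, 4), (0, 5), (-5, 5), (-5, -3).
The point (3, 3) lies strictly outside the polygon

Cast a horizontal ray to the right from the query point and count how many polygon edges it crosses (each edge strictly once or zero times, handled with the usual half-open convention). 
Parity of crossings → even ⇒ outside.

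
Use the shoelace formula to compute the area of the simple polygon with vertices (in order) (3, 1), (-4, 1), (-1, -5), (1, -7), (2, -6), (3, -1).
Area = 35

Shoelace formula: Area = (1/2) |Σ_i (x_i · y_{i+1} − x_{i+1} · y_i)| (indices mod n). Compute each cross term:
  (3)(1) − (-4)(1) = 7
  (-4)(-5) − (-1)(1) = 21
  (-1)(-7) − (1)(-5) = 12
  (1)(-6) − (2)(-7) = 8
  (2)(-1) − (3)(-6) = 16
  (3)(1) − (3)(-1) = 6
Sum = 70, so (signed) Area = 70/2 = 35, |Area| = 35.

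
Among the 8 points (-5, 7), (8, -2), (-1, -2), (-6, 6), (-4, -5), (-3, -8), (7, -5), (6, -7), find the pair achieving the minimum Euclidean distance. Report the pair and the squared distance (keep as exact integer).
Pair = ((-5, 7), (-6, 6)); squared distance = 2

Compute all C(8, 2) = 28 pairwise squared distances (x_i − x_j)² + (y_i − y_j)². The minimum is 2, attained by the pair ((-5, 7), (-6, 6)).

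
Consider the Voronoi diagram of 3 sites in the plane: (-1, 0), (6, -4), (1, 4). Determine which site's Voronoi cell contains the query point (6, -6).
Nearest site = (6, -4)

The Voronoi cell of site s contains exactly those query points closer to s than to any other site. Compute squared distances from q = (6, -6) to each site:
  (6 − 6)² + (-4 − -6)² = 4
  (-1 − 6)² + (0 − -6)² = 85
  (1 − 6)² + (4 − -6)² = 125
Minimum is attained by (6, -4), so q lies in its Voronoi cell.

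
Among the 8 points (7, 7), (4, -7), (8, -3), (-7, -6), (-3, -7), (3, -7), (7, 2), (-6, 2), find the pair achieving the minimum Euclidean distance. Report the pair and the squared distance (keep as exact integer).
Pair = ((4, -7), (3, -7)); squared distance = 1

Compute all C(8, 2) = 28 pairwise squared distances (x_i − x_j)² + (y_i − y_j)². The minimum is 1, attained by the pair ((4, -7), (3, -7)).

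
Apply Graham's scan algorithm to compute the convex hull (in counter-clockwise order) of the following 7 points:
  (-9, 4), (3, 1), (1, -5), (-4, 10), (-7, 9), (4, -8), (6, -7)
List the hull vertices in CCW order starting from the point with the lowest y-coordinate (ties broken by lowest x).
Hull (CCW) = [(4, -8), (6, -7), (3, 1), (-4, 10), (-7, 9), (-9, 4)]

Graham scan procedure:
  1. Find the pivot p₀ = point with lowest y (tie → lowest x): (4, -8).
  2. Sort the remaining points by polar angle around p₀.
  3. Walk through sorted points, maintaining a stack; pop the top while the last three entries make a non-left turn (cross product ≤ 0).
  4. Final stack is the convex hull in CCW order: (4, -8), (6, -7), (3, 1), (-4, 10), (-7, 9), (-9, 4).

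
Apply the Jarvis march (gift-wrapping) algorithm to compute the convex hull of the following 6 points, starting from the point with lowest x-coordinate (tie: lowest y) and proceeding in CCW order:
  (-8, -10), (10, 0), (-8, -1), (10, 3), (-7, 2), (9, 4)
Hull (CCW) = [(-8, -10), (10, 0), (10, 3), (9, 4), (-7, 2), (-8, -1)]

Jarvis march: at each step, from the current hull vertex p, select the next vertex q as the point such that every other point lies strictly to the left of (or on) the directed line p → q. (Equivalently: for every other point r, the cross product (q − p) × (r − p) ≥ 0.)
Starting point (lowest x, tie lowest y): (-8, -10). Wrap until returning to start. Resulting hull: (-8, -10), (10, 0), (10, 3), (9, 4), (-7, 2), (-8, -1).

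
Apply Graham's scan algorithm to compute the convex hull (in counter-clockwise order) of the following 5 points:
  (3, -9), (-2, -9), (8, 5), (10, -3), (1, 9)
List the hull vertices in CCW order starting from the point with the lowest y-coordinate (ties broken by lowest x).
Hull (CCW) = [(-2, -9), (3, -9), (10, -3), (8, 5), (1, 9)]

Graham scan procedure:
  1. Find the pivot p₀ = point with lowest y (tie → lowest x): (-2, -9).
  2. Sort the remaining points by polar angle around p₀.
  3. Walk through sorted points, maintaining a stack; pop the top while the last three entries make a non-left turn (cross product ≤ 0).
  4. Final stack is the convex hull in CCW order: (-2, -9), (3, -9), (10, -3), (8, 5), (1, 9).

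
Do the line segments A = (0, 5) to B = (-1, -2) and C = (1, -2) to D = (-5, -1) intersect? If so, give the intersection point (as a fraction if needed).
Yes; intersection at (-41/43, -72/43) (t = 41/43 on AB, s = 14/43 on CD)

Parametrize AB as A + t(B − A) = (0 + -1 t, 5 + -7 t) and CD as C + s(D − C) = (1 + -6 s, -2 + 1 s). Solve the linear system for (t, s). Determinant = 43 ≠ 0, so a unique intersection of the containing lines exists. Solution: t = 41/43, s = 14/43 — both in [0, 1], so the segments cross. Intersection point: (-41/43, -72/43).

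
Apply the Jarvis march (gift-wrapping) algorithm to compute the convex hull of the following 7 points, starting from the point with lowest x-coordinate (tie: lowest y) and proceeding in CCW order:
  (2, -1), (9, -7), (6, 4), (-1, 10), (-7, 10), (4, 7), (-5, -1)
Hull (CCW) = [(-7, 10), (-5, -1), (9, -7), (6, 4), (4, 7), (-1, 10)]

Jarvis march: at each step, from the current hull vertex p, select the next vertex q as the point such that every other point lies strictly to the left of (or on) the directed line p → q. (Equivalently: for every other point r, the cross product (q − p) × (r − p) ≥ 0.)
Starting point (lowest x, tie lowest y): (-7, 10). Wrap until returning to start. Resulting hull: (-7, 10), (-5, -1), (9, -7), (6, 4), (4, 7), (-1, 10).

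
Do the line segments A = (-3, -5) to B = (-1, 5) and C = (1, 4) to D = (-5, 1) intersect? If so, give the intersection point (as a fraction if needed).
Yes; intersection at (-13/9, 25/9) (t = 7/9 on AB, s = 11/27 on CD)

Parametrize AB as A + t(B − A) = (-3 + 2 t, -5 + 10 t) and CD as C + s(D − C) = (1 + -6 s, 4 + -3 s). Solve the linear system for (t, s). Determinant = -54 ≠ 0, so a unique intersection of the containing lines exists. Solution: t = 7/9, s = 11/27 — both in [0, 1], so the segments cross. Intersection point: (-13/9, 25/9).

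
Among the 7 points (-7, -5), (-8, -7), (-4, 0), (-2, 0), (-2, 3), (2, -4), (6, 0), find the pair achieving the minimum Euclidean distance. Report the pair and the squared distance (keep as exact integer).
Pair = ((-4, 0), (-2, 0)); squared distance = 4

Compute all C(7, 2) = 21 pairwise squared distances (x_i − x_j)² + (y_i − y_j)². The minimum is 4, attained by the pair ((-4, 0), (-2, 0)).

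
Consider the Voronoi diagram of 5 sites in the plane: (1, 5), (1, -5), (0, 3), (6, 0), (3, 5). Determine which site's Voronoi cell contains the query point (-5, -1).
Nearest site = (0, 3)

The Voronoi cell of site s contains exactly those query points closer to s than to any other site. Compute squared distances from q = (-5, -1) to each site:
  (0 − -5)² + (3 − -1)² = 41
  (1 − -5)² + (-5 − -1)² = 52
  (1 − -5)² + (5 − -1)² = 72
  (3 − -5)² + (5 − -1)² = 100
  (6 − -5)² + (0 − -1)² = 122
Minimum is attained by (0, 3), so q lies in its Voronoi cell.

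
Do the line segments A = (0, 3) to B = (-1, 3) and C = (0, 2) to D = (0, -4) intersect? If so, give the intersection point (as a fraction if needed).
No (intersection of containing lines falls outside at least one segment)

Parametrize and solve: t = 0, s = -1/6. At least one of these is outside [0, 1], so the segments do not intersect.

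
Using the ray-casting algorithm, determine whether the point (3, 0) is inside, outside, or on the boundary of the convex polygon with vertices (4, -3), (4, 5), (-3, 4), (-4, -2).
The point (3, 0) lies strictly inside the polygon

Cast a horizontal ray to the right from the query point and count how many polygon edges it crosses (each edge strictly once or zero times, handled with the usual half-open convention). 
Parity of crossings → odd ⇒ inside.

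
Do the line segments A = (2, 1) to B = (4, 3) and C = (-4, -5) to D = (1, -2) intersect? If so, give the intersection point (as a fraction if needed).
No (intersection of containing lines falls outside at least one segment)

Parametrize and solve: t = -3, s = 0. At least one of these is outside [0, 1], so the segments do not intersect.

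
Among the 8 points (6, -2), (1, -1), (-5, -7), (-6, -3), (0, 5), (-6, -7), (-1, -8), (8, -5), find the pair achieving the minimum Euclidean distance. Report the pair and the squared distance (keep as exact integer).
Pair = ((-5, -7), (-6, -7)); squared distance = 1

Compute all C(8, 2) = 28 pairwise squared distances (x_i − x_j)² + (y_i − y_j)². The minimum is 1, attained by the pair ((-5, -7), (-6, -7)).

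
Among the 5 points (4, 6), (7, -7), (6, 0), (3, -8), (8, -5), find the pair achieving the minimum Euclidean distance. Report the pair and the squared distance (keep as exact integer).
Pair = ((7, -7), (8, -5)); squared distance = 5

Compute all C(5, 2) = 10 pairwise squared distances (x_i − x_j)² + (y_i − y_j)². The minimum is 5, attained by the pair ((7, -7), (8, -5)).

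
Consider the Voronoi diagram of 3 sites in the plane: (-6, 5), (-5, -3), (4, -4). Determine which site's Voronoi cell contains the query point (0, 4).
Nearest site = (-6, 5)

The Voronoi cell of site s contains exactly those query points closer to s than to any other site. Compute squared distances from q = (0, 4) to each site:
  (-6 − 0)² + (5 − 4)² = 37
  (-5 − 0)² + (-3 − 4)² = 74
  (4 − 0)² + (-4 − 4)² = 80
Minimum is attained by (-6, 5), so q lies in its Voronoi cell.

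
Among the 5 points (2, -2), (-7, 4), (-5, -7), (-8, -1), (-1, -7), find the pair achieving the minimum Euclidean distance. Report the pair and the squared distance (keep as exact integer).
Pair = ((-5, -7), (-1, -7)); squared distance = 16

Compute all C(5, 2) = 10 pairwise squared distances (x_i − x_j)² + (y_i − y_j)². The minimum is 16, attained by the pair ((-5, -7), (-1, -7)).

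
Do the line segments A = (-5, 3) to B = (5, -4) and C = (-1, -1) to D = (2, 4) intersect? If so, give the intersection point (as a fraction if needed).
Yes; intersection at (-35/71, -11/71) (t = 32/71 on AB, s = 12/71 on CD)

Parametrize AB as A + t(B − A) = (-5 + 10 t, 3 + -7 t) and CD as C + s(D − C) = (-1 + 3 s, -1 + 5 s). Solve the linear system for (t, s). Determinant = -71 ≠ 0, so a unique intersection of the containing lines exists. Solution: t = 32/71, s = 12/71 — both in [0, 1], so the segments cross. Intersection point: (-35/71, -11/71).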